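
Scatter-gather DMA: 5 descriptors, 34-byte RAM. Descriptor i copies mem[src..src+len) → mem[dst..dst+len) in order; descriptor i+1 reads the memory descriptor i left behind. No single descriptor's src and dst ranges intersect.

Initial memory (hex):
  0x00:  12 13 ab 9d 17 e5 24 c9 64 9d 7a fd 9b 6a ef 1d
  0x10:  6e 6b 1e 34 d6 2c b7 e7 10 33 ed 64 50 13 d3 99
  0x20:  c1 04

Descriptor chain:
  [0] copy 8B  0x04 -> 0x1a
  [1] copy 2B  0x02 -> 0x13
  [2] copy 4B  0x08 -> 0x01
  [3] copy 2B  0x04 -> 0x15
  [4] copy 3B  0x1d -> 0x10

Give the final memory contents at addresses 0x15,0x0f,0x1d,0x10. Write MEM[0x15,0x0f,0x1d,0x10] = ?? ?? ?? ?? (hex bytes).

  after D0: wrote 8B at 0x1a = 17e524c9649d7afd
  after D1: wrote 2B at 0x13 = ab9d
  after D2: wrote 4B at 0x01 = 649d7afd
  after D3: wrote 2B at 0x15 = fde5
  after D4: wrote 3B at 0x10 = c9649d
query mem[0x15]=0xfd, mem[0x0f]=0x1d, mem[0x1d]=0xc9, mem[0x10]=0xc9

MEM[0x15,0x0f,0x1d,0x10] = fd 1d c9 c9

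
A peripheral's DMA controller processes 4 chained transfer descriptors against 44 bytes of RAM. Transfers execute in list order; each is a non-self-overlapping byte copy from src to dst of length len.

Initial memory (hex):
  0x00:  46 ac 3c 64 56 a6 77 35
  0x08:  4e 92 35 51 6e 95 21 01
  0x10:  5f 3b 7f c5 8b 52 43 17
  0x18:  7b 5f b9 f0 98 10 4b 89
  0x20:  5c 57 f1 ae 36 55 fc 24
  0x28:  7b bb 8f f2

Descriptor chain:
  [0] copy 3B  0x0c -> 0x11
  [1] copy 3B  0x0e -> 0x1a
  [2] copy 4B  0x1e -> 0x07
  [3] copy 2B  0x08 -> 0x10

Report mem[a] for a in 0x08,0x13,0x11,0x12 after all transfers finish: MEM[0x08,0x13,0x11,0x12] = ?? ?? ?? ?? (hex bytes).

  after D0: wrote 3B at 0x11 = 6e9521
  after D1: wrote 3B at 0x1a = 21015f
  after D2: wrote 4B at 0x07 = 4b895c57
  after D3: wrote 2B at 0x10 = 895c
query mem[0x08]=0x89, mem[0x13]=0x21, mem[0x11]=0x5c, mem[0x12]=0x95

MEM[0x08,0x13,0x11,0x12] = 89 21 5c 95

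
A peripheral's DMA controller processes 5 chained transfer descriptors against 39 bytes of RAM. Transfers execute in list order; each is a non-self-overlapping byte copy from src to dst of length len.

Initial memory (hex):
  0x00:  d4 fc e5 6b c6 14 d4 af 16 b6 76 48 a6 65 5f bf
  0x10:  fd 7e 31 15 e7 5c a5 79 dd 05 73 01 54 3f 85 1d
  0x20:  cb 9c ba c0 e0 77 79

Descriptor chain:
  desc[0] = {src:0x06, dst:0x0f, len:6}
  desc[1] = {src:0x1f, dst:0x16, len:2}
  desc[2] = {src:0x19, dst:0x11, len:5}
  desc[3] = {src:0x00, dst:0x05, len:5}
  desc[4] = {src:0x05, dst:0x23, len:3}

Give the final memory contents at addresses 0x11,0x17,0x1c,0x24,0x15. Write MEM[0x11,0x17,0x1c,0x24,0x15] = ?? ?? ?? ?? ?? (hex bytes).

  after D0: wrote 6B at 0x0f = d4af16b67648
  after D1: wrote 2B at 0x16 = 1dcb
  after D2: wrote 5B at 0x11 = 057301543f
  after D3: wrote 5B at 0x05 = d4fce56bc6
  after D4: wrote 3B at 0x23 = d4fce5
query mem[0x11]=0x05, mem[0x17]=0xcb, mem[0x1c]=0x54, mem[0x24]=0xfc, mem[0x15]=0x3f

MEM[0x11,0x17,0x1c,0x24,0x15] = 05 cb 54 fc 3f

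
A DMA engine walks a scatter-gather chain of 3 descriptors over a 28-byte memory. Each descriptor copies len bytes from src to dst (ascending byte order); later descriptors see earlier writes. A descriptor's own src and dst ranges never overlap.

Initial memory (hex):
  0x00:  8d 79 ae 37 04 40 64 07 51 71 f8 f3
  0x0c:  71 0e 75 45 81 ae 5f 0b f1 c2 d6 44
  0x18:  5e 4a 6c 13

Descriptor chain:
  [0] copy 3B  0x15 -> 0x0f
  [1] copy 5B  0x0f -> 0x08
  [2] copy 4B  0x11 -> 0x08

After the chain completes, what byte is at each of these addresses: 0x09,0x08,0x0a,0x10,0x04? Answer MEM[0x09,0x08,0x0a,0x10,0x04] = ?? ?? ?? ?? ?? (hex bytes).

D0: mem[0x0f..0x11] <- [c2 d6 44]
D1: mem[0x08..0x0c] <- [c2 d6 44 5f 0b]
D2: mem[0x08..0x0b] <- [44 5f 0b f1]
query mem[0x09]=0x5f, mem[0x08]=0x44, mem[0x0a]=0x0b, mem[0x10]=0xd6, mem[0x04]=0x04

MEM[0x09,0x08,0x0a,0x10,0x04] = 5f 44 0b d6 04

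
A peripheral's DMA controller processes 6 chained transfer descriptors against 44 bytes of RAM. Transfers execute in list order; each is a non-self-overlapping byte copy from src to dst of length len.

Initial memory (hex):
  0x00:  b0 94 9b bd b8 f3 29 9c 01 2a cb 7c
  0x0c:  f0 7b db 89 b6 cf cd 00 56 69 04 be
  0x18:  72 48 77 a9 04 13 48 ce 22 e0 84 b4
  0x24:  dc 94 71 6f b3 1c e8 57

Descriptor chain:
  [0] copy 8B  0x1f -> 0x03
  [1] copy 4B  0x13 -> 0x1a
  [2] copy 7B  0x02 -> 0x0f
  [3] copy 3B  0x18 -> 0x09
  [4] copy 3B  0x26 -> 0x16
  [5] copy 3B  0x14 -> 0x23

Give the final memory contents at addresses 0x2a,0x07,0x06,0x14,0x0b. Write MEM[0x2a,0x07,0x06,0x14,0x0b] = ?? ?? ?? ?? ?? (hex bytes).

  after D0: wrote 8B at 0x03 = ce22e084b4dc9471
  after D1: wrote 4B at 0x1a = 00566904
  after D2: wrote 7B at 0x0f = 9bce22e084b4dc
  after D3: wrote 3B at 0x09 = 724800
  after D4: wrote 3B at 0x16 = 716fb3
  after D5: wrote 3B at 0x23 = b4dc71
query mem[0x2a]=0xe8, mem[0x07]=0xb4, mem[0x06]=0x84, mem[0x14]=0xb4, mem[0x0b]=0x00

MEM[0x2a,0x07,0x06,0x14,0x0b] = e8 b4 84 b4 00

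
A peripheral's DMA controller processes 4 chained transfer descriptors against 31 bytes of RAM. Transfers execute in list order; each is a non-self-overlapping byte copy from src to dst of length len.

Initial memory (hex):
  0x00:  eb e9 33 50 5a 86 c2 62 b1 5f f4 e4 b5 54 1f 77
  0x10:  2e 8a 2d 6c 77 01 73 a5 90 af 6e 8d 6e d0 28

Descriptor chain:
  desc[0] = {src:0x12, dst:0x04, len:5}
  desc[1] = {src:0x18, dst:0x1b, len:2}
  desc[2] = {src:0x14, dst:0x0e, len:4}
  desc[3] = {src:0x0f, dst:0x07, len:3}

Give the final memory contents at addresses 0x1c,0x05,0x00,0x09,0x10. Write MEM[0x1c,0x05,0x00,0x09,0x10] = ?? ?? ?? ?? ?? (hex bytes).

#0 dst[0x04+5] := {0x2d,0x6c,0x77,0x01,0x73}
#1 dst[0x1b+2] := {0x90,0xaf}
#2 dst[0x0e+4] := {0x77,0x01,0x73,0xa5}
#3 dst[0x07+3] := {0x01,0x73,0xa5}
query mem[0x1c]=0xaf, mem[0x05]=0x6c, mem[0x00]=0xeb, mem[0x09]=0xa5, mem[0x10]=0x73

MEM[0x1c,0x05,0x00,0x09,0x10] = af 6c eb a5 73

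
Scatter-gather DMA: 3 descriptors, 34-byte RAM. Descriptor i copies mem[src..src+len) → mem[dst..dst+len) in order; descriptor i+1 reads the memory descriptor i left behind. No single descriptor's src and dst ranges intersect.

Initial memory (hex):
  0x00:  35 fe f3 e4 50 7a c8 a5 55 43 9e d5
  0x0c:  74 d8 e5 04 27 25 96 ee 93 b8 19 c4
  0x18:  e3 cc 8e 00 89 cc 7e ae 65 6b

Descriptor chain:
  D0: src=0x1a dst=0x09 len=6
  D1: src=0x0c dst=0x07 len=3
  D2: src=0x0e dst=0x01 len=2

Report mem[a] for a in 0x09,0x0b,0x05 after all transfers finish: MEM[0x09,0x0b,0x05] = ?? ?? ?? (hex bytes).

MEM[0x09,0x0b,0x05] = ae 89 7a

[0] 0x1a->0x09 len=6 : 8e 00 89 cc 7e ae
[1] 0x0c->0x07 len=3 : cc 7e ae
[2] 0x0e->0x01 len=2 : ae 04
query mem[0x09]=0xae, mem[0x0b]=0x89, mem[0x05]=0x7a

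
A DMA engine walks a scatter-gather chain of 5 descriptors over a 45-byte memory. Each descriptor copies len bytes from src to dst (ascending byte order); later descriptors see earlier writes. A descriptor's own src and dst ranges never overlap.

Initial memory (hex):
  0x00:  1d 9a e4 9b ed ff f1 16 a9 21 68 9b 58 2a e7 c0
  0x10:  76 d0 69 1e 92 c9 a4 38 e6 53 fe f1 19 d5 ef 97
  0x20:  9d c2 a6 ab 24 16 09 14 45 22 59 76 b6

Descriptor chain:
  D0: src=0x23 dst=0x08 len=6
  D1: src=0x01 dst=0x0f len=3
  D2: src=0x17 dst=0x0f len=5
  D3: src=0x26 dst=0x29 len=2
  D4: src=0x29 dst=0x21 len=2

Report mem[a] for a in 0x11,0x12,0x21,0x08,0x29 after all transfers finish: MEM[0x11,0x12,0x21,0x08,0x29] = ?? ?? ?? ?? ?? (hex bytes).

D0: mem[0x08..0x0d] <- [ab 24 16 09 14 45]
D1: mem[0x0f..0x11] <- [9a e4 9b]
D2: mem[0x0f..0x13] <- [38 e6 53 fe f1]
D3: mem[0x29..0x2a] <- [09 14]
D4: mem[0x21..0x22] <- [09 14]
query mem[0x11]=0x53, mem[0x12]=0xfe, mem[0x21]=0x09, mem[0x08]=0xab, mem[0x29]=0x09

MEM[0x11,0x12,0x21,0x08,0x29] = 53 fe 09 ab 09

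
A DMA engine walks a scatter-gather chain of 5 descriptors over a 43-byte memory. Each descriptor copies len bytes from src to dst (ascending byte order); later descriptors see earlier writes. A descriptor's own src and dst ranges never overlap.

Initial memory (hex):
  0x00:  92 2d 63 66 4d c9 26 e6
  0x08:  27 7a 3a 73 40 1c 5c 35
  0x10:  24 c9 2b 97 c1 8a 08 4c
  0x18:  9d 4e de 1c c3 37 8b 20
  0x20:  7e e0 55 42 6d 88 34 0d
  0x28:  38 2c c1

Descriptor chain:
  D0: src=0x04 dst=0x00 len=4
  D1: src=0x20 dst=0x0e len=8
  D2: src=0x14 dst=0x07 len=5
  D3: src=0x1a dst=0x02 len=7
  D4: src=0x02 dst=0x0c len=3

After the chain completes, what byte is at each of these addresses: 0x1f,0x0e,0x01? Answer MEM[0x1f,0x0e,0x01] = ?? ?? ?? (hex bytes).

MEM[0x1f,0x0e,0x01] = 20 c3 c9

[0] 0x04->0x00 len=4 : 4d c9 26 e6
[1] 0x20->0x0e len=8 : 7e e0 55 42 6d 88 34 0d
[2] 0x14->0x07 len=5 : 34 0d 08 4c 9d
[3] 0x1a->0x02 len=7 : de 1c c3 37 8b 20 7e
[4] 0x02->0x0c len=3 : de 1c c3
query mem[0x1f]=0x20, mem[0x0e]=0xc3, mem[0x01]=0xc9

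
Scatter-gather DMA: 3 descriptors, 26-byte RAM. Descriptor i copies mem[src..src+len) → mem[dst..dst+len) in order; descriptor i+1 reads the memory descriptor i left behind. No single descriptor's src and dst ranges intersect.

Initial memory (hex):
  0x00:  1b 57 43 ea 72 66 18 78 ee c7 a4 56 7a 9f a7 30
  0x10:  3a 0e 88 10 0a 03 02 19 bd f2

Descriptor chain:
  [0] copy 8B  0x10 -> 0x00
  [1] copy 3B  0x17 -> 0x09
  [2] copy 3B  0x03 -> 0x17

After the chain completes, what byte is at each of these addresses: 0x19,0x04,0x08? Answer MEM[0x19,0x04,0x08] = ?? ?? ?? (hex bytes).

MEM[0x19,0x04,0x08] = 03 0a ee

D0: mem[0x00..0x07] <- [3a 0e 88 10 0a 03 02 19]
D1: mem[0x09..0x0b] <- [19 bd f2]
D2: mem[0x17..0x19] <- [10 0a 03]
query mem[0x19]=0x03, mem[0x04]=0x0a, mem[0x08]=0xee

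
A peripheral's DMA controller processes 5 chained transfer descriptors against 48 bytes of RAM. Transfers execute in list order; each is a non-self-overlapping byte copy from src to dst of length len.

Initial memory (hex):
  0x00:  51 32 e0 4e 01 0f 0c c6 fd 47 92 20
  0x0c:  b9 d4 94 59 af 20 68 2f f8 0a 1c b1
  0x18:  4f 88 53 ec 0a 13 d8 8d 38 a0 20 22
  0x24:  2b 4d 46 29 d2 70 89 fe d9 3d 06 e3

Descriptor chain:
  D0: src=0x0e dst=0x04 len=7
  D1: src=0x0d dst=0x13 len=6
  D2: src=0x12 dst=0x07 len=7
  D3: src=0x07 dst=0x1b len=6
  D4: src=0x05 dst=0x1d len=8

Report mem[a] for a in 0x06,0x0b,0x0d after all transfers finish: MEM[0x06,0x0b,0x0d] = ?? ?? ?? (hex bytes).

[0] 0x0e->0x04 len=7 : 94 59 af 20 68 2f f8
[1] 0x0d->0x13 len=6 : d4 94 59 af 20 68
[2] 0x12->0x07 len=7 : 68 d4 94 59 af 20 68
[3] 0x07->0x1b len=6 : 68 d4 94 59 af 20
[4] 0x05->0x1d len=8 : 59 af 68 d4 94 59 af 20
query mem[0x06]=0xaf, mem[0x0b]=0xaf, mem[0x0d]=0x68

MEM[0x06,0x0b,0x0d] = af af 68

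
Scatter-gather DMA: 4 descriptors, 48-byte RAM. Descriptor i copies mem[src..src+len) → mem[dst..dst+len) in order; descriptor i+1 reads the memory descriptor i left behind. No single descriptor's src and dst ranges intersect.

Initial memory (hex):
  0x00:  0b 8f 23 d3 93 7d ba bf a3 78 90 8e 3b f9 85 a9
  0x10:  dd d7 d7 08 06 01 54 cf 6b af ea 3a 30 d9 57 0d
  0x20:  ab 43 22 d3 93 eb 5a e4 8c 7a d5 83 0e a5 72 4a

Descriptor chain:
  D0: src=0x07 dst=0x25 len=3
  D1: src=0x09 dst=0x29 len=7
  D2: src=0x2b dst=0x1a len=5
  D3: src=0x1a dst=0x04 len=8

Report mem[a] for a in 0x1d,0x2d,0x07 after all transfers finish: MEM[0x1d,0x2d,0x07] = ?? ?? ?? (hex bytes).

[0] 0x07->0x25 len=3 : bf a3 78
[1] 0x09->0x29 len=7 : 78 90 8e 3b f9 85 a9
[2] 0x2b->0x1a len=5 : 8e 3b f9 85 a9
[3] 0x1a->0x04 len=8 : 8e 3b f9 85 a9 0d ab 43
query mem[0x1d]=0x85, mem[0x2d]=0xf9, mem[0x07]=0x85

MEM[0x1d,0x2d,0x07] = 85 f9 85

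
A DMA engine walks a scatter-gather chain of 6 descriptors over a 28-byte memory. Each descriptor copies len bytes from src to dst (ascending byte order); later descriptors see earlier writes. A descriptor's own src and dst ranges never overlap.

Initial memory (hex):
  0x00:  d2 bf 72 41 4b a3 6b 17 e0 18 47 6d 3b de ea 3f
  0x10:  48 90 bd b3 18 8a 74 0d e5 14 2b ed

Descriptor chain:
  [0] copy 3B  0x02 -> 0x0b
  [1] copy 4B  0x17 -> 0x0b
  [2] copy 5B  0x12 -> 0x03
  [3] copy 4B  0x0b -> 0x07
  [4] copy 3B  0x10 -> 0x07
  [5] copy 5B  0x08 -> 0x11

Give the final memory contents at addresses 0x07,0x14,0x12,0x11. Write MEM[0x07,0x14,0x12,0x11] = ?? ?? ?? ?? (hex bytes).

MEM[0x07,0x14,0x12,0x11] = 48 0d bd 90

[0] 0x02->0x0b len=3 : 72 41 4b
[1] 0x17->0x0b len=4 : 0d e5 14 2b
[2] 0x12->0x03 len=5 : bd b3 18 8a 74
[3] 0x0b->0x07 len=4 : 0d e5 14 2b
[4] 0x10->0x07 len=3 : 48 90 bd
[5] 0x08->0x11 len=5 : 90 bd 2b 0d e5
query mem[0x07]=0x48, mem[0x14]=0x0d, mem[0x12]=0xbd, mem[0x11]=0x90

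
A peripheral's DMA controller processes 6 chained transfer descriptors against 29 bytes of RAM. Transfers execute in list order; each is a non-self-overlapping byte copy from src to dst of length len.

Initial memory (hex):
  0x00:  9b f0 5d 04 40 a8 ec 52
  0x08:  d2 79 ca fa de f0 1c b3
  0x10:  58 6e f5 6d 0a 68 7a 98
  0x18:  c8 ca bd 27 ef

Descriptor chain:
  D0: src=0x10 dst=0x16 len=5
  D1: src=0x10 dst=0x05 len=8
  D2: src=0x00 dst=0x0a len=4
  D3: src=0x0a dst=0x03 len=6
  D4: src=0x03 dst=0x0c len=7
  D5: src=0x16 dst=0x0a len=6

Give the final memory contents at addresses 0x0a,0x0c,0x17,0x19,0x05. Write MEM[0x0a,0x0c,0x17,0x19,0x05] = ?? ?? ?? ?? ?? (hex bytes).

#0 dst[0x16+5] := {0x58,0x6e,0xf5,0x6d,0x0a}
#1 dst[0x05+8] := {0x58,0x6e,0xf5,0x6d,0x0a,0x68,0x58,0x6e}
#2 dst[0x0a+4] := {0x9b,0xf0,0x5d,0x04}
#3 dst[0x03+6] := {0x9b,0xf0,0x5d,0x04,0x1c,0xb3}
#4 dst[0x0c+7] := {0x9b,0xf0,0x5d,0x04,0x1c,0xb3,0x0a}
#5 dst[0x0a+6] := {0x58,0x6e,0xf5,0x6d,0x0a,0x27}
query mem[0x0a]=0x58, mem[0x0c]=0xf5, mem[0x17]=0x6e, mem[0x19]=0x6d, mem[0x05]=0x5d

MEM[0x0a,0x0c,0x17,0x19,0x05] = 58 f5 6e 6d 5d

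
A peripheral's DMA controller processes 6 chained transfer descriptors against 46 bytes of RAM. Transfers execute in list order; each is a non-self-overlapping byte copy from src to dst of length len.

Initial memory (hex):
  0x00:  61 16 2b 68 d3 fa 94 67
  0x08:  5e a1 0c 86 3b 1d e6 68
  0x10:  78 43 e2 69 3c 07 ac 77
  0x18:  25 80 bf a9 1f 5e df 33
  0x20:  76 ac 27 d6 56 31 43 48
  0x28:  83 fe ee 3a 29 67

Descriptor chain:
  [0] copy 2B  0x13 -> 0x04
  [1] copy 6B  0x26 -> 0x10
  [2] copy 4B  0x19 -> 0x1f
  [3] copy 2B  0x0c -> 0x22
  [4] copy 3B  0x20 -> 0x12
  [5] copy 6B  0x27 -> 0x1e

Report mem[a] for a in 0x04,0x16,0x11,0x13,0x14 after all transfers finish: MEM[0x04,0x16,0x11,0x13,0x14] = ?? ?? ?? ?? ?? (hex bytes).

#0 dst[0x04+2] := {0x69,0x3c}
#1 dst[0x10+6] := {0x43,0x48,0x83,0xfe,0xee,0x3a}
#2 dst[0x1f+4] := {0x80,0xbf,0xa9,0x1f}
#3 dst[0x22+2] := {0x3b,0x1d}
#4 dst[0x12+3] := {0xbf,0xa9,0x3b}
#5 dst[0x1e+6] := {0x48,0x83,0xfe,0xee,0x3a,0x29}
query mem[0x04]=0x69, mem[0x16]=0xac, mem[0x11]=0x48, mem[0x13]=0xa9, mem[0x14]=0x3b

MEM[0x04,0x16,0x11,0x13,0x14] = 69 ac 48 a9 3b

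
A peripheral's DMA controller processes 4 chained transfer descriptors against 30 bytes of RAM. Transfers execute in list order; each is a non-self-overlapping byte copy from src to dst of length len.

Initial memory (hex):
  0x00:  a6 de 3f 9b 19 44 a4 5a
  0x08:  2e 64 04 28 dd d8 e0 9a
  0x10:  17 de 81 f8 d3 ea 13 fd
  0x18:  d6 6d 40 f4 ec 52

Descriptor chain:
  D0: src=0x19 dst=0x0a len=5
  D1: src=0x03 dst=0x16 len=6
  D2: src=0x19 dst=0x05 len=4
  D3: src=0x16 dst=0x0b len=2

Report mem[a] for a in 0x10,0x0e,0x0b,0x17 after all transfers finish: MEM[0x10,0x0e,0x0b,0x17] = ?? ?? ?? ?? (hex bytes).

MEM[0x10,0x0e,0x0b,0x17] = 17 52 9b 19

  after D0: wrote 5B at 0x0a = 6d40f4ec52
  after D1: wrote 6B at 0x16 = 9b1944a45a2e
  after D2: wrote 4B at 0x05 = a45a2eec
  after D3: wrote 2B at 0x0b = 9b19
query mem[0x10]=0x17, mem[0x0e]=0x52, mem[0x0b]=0x9b, mem[0x17]=0x19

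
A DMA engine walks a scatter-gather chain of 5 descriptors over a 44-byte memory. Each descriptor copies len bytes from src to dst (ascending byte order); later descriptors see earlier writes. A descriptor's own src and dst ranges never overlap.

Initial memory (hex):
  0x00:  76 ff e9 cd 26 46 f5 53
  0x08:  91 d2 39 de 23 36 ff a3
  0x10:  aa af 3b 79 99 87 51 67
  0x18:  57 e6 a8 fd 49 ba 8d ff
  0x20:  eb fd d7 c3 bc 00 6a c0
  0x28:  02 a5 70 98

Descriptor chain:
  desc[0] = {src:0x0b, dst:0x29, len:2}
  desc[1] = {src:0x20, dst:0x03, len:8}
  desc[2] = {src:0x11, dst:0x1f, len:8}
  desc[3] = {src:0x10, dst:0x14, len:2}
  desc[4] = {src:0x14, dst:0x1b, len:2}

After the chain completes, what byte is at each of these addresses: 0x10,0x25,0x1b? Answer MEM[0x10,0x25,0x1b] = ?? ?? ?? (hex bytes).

MEM[0x10,0x25,0x1b] = aa 67 aa

  after D0: wrote 2B at 0x29 = de23
  after D1: wrote 8B at 0x03 = ebfdd7c3bc006ac0
  after D2: wrote 8B at 0x1f = af3b799987516757
  after D3: wrote 2B at 0x14 = aaaf
  after D4: wrote 2B at 0x1b = aaaf
query mem[0x10]=0xaa, mem[0x25]=0x67, mem[0x1b]=0xaa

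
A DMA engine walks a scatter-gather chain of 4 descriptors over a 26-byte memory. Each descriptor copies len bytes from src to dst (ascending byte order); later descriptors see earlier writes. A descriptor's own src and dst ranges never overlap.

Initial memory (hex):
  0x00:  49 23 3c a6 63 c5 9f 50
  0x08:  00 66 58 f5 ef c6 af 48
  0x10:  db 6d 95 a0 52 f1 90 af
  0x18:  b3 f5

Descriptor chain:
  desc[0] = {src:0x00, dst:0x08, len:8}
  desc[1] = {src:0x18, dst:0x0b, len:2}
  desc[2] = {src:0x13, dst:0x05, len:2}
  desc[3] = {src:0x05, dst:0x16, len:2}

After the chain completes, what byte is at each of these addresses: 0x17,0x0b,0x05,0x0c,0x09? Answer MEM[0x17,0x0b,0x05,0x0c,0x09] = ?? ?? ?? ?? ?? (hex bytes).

MEM[0x17,0x0b,0x05,0x0c,0x09] = 52 b3 a0 f5 23

#0 dst[0x08+8] := {0x49,0x23,0x3c,0xa6,0x63,0xc5,0x9f,0x50}
#1 dst[0x0b+2] := {0xb3,0xf5}
#2 dst[0x05+2] := {0xa0,0x52}
#3 dst[0x16+2] := {0xa0,0x52}
query mem[0x17]=0x52, mem[0x0b]=0xb3, mem[0x05]=0xa0, mem[0x0c]=0xf5, mem[0x09]=0x23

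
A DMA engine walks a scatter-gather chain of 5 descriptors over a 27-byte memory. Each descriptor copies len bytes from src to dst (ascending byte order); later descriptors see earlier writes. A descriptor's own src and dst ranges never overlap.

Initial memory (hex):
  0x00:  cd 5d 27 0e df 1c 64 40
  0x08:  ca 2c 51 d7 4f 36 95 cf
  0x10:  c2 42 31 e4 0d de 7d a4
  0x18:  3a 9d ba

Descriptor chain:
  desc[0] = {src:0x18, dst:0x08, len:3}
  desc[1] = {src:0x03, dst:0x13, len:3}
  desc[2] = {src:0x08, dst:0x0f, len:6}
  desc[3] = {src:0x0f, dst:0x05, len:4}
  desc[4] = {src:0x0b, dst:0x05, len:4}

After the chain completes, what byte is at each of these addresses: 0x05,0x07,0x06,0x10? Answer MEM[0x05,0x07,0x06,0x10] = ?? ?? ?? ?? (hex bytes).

D0: mem[0x08..0x0a] <- [3a 9d ba]
D1: mem[0x13..0x15] <- [0e df 1c]
D2: mem[0x0f..0x14] <- [3a 9d ba d7 4f 36]
D3: mem[0x05..0x08] <- [3a 9d ba d7]
D4: mem[0x05..0x08] <- [d7 4f 36 95]
query mem[0x05]=0xd7, mem[0x07]=0x36, mem[0x06]=0x4f, mem[0x10]=0x9d

MEM[0x05,0x07,0x06,0x10] = d7 36 4f 9d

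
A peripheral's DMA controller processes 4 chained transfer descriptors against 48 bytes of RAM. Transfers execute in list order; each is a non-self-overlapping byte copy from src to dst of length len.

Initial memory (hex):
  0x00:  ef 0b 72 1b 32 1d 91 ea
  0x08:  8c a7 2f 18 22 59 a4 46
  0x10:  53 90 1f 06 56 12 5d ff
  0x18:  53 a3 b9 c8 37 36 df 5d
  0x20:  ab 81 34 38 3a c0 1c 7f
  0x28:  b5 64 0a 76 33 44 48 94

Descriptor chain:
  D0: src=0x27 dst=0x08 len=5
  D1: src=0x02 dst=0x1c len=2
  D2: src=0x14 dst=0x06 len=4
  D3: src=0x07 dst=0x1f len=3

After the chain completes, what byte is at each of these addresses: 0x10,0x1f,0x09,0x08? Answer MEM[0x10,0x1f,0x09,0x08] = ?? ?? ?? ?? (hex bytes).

MEM[0x10,0x1f,0x09,0x08] = 53 12 ff 5d

D0: mem[0x08..0x0c] <- [7f b5 64 0a 76]
D1: mem[0x1c..0x1d] <- [72 1b]
D2: mem[0x06..0x09] <- [56 12 5d ff]
D3: mem[0x1f..0x21] <- [12 5d ff]
query mem[0x10]=0x53, mem[0x1f]=0x12, mem[0x09]=0xff, mem[0x08]=0x5d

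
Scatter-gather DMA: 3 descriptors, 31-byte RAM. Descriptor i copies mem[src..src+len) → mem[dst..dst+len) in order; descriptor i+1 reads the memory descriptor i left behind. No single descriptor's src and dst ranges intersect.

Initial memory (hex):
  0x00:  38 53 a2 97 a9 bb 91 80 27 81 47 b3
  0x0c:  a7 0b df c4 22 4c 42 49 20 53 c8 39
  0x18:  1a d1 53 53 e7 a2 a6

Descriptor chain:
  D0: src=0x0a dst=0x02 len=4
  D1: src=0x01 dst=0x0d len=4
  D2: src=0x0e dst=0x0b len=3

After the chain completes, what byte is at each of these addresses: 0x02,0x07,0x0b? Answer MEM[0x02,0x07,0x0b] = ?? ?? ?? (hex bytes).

MEM[0x02,0x07,0x0b] = 47 80 47

  after D0: wrote 4B at 0x02 = 47b3a70b
  after D1: wrote 4B at 0x0d = 5347b3a7
  after D2: wrote 3B at 0x0b = 47b3a7
query mem[0x02]=0x47, mem[0x07]=0x80, mem[0x0b]=0x47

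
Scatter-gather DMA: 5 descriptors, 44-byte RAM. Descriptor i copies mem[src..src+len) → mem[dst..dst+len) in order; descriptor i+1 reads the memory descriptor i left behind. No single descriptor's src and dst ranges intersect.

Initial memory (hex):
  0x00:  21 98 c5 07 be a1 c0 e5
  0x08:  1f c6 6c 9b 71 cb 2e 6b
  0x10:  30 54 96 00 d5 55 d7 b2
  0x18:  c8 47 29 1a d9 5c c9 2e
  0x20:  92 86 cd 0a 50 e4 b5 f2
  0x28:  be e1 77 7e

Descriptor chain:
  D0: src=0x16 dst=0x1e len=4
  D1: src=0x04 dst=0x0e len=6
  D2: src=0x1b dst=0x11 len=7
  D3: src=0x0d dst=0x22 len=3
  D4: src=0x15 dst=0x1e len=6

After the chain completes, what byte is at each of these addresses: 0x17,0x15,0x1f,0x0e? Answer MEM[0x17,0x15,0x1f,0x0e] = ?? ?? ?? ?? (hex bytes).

MEM[0x17,0x15,0x1f,0x0e] = 47 b2 c8 be

  after D0: wrote 4B at 0x1e = d7b2c847
  after D1: wrote 6B at 0x0e = bea1c0e51fc6
  after D2: wrote 7B at 0x11 = 1ad95cd7b2c847
  after D3: wrote 3B at 0x22 = cbbea1
  after D4: wrote 6B at 0x1e = b2c847c84729
query mem[0x17]=0x47, mem[0x15]=0xb2, mem[0x1f]=0xc8, mem[0x0e]=0xbe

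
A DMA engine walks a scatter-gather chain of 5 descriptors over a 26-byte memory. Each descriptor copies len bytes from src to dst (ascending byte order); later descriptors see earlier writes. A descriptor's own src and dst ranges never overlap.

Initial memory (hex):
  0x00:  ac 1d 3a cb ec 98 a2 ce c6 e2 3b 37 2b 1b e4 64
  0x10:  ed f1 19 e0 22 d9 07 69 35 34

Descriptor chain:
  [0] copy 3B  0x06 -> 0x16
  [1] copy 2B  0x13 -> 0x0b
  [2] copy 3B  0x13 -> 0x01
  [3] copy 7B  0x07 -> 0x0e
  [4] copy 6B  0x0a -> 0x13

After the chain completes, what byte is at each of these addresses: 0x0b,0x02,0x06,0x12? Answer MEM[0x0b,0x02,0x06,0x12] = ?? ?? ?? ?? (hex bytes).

[0] 0x06->0x16 len=3 : a2 ce c6
[1] 0x13->0x0b len=2 : e0 22
[2] 0x13->0x01 len=3 : e0 22 d9
[3] 0x07->0x0e len=7 : ce c6 e2 3b e0 22 1b
[4] 0x0a->0x13 len=6 : 3b e0 22 1b ce c6
query mem[0x0b]=0xe0, mem[0x02]=0x22, mem[0x06]=0xa2, mem[0x12]=0xe0

MEM[0x0b,0x02,0x06,0x12] = e0 22 a2 e0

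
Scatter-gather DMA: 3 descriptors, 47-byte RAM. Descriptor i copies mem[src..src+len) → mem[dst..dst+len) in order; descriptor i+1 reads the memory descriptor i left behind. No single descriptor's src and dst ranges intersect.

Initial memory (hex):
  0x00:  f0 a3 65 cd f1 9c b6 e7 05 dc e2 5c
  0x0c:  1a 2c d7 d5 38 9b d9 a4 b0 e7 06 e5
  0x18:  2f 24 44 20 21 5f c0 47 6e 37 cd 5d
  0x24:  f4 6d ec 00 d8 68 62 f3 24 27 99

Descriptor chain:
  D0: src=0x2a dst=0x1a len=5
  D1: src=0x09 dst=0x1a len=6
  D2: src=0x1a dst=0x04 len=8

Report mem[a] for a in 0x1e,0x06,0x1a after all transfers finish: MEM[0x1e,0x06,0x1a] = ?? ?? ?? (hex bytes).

[0] 0x2a->0x1a len=5 : 62 f3 24 27 99
[1] 0x09->0x1a len=6 : dc e2 5c 1a 2c d7
[2] 0x1a->0x04 len=8 : dc e2 5c 1a 2c d7 6e 37
query mem[0x1e]=0x2c, mem[0x06]=0x5c, mem[0x1a]=0xdc

MEM[0x1e,0x06,0x1a] = 2c 5c dc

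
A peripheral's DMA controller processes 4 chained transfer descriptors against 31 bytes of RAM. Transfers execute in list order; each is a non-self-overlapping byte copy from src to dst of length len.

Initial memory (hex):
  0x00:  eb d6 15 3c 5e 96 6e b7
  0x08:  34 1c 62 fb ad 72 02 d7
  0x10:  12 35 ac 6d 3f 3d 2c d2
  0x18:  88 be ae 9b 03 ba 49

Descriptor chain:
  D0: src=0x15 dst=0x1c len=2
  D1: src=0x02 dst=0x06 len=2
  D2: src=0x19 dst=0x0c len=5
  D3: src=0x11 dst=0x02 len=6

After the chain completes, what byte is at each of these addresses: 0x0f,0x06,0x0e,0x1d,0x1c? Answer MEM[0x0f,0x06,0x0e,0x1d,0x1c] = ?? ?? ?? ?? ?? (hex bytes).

MEM[0x0f,0x06,0x0e,0x1d,0x1c] = 3d 3d 9b 2c 3d

  after D0: wrote 2B at 0x1c = 3d2c
  after D1: wrote 2B at 0x06 = 153c
  after D2: wrote 5B at 0x0c = beae9b3d2c
  after D3: wrote 6B at 0x02 = 35ac6d3f3d2c
query mem[0x0f]=0x3d, mem[0x06]=0x3d, mem[0x0e]=0x9b, mem[0x1d]=0x2c, mem[0x1c]=0x3d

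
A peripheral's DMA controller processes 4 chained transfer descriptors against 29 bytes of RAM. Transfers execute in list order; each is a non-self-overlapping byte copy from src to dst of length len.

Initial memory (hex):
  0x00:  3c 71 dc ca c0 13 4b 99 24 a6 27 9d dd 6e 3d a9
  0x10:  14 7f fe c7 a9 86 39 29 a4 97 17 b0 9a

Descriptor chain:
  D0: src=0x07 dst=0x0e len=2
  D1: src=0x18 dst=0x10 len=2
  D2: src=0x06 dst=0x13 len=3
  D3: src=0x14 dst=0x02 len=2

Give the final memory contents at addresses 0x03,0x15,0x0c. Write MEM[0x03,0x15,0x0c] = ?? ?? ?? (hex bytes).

D0: mem[0x0e..0x0f] <- [99 24]
D1: mem[0x10..0x11] <- [a4 97]
D2: mem[0x13..0x15] <- [4b 99 24]
D3: mem[0x02..0x03] <- [99 24]
query mem[0x03]=0x24, mem[0x15]=0x24, mem[0x0c]=0xdd

MEM[0x03,0x15,0x0c] = 24 24 dd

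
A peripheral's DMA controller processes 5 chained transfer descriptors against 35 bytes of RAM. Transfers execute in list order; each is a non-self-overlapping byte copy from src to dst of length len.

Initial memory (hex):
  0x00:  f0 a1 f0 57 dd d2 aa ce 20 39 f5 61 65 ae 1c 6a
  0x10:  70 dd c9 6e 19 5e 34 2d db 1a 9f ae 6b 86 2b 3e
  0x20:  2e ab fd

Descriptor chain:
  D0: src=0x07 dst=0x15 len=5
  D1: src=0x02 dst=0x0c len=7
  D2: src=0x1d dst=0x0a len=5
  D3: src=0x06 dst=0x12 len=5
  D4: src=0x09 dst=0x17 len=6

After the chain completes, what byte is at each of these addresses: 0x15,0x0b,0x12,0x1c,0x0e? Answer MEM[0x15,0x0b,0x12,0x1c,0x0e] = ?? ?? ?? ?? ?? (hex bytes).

MEM[0x15,0x0b,0x12,0x1c,0x0e] = 39 2b aa ab ab

[0] 0x07->0x15 len=5 : ce 20 39 f5 61
[1] 0x02->0x0c len=7 : f0 57 dd d2 aa ce 20
[2] 0x1d->0x0a len=5 : 86 2b 3e 2e ab
[3] 0x06->0x12 len=5 : aa ce 20 39 86
[4] 0x09->0x17 len=6 : 39 86 2b 3e 2e ab
query mem[0x15]=0x39, mem[0x0b]=0x2b, mem[0x12]=0xaa, mem[0x1c]=0xab, mem[0x0e]=0xab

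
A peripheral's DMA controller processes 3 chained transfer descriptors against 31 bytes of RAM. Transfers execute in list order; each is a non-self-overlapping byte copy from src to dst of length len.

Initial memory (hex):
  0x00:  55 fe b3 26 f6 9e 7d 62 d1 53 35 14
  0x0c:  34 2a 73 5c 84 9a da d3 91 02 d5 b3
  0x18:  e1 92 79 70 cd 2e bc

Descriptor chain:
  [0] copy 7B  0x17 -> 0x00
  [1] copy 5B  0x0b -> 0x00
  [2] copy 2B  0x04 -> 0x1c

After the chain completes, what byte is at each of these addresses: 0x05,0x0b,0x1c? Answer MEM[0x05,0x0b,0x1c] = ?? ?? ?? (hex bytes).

  after D0: wrote 7B at 0x00 = b3e1927970cd2e
  after D1: wrote 5B at 0x00 = 14342a735c
  after D2: wrote 2B at 0x1c = 5ccd
query mem[0x05]=0xcd, mem[0x0b]=0x14, mem[0x1c]=0x5c

MEM[0x05,0x0b,0x1c] = cd 14 5c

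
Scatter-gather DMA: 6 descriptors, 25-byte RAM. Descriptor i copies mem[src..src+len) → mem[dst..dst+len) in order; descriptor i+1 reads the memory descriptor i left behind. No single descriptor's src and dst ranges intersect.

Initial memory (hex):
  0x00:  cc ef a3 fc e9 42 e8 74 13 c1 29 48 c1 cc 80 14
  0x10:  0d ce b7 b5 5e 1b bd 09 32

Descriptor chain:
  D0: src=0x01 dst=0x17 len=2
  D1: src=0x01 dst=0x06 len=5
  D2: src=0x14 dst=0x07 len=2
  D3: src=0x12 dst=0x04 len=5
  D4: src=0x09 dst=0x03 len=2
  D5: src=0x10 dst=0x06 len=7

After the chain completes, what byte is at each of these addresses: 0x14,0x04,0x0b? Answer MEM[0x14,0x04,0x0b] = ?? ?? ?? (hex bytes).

[0] 0x01->0x17 len=2 : ef a3
[1] 0x01->0x06 len=5 : ef a3 fc e9 42
[2] 0x14->0x07 len=2 : 5e 1b
[3] 0x12->0x04 len=5 : b7 b5 5e 1b bd
[4] 0x09->0x03 len=2 : e9 42
[5] 0x10->0x06 len=7 : 0d ce b7 b5 5e 1b bd
query mem[0x14]=0x5e, mem[0x04]=0x42, mem[0x0b]=0x1b

MEM[0x14,0x04,0x0b] = 5e 42 1b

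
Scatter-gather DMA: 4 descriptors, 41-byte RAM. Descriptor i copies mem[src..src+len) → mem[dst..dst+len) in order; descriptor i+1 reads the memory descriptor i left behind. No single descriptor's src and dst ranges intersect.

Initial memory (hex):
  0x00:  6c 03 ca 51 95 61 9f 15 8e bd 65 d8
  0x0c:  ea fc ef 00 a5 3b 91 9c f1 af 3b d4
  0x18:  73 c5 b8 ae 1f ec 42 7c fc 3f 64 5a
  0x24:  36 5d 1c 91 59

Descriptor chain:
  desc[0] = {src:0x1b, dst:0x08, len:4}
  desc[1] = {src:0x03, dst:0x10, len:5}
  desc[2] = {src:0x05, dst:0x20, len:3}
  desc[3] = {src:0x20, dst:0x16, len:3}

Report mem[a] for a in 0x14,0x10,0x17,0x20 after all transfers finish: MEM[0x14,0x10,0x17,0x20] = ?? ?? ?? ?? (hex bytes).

MEM[0x14,0x10,0x17,0x20] = 15 51 9f 61

  after D0: wrote 4B at 0x08 = ae1fec42
  after D1: wrote 5B at 0x10 = 5195619f15
  after D2: wrote 3B at 0x20 = 619f15
  after D3: wrote 3B at 0x16 = 619f15
query mem[0x14]=0x15, mem[0x10]=0x51, mem[0x17]=0x9f, mem[0x20]=0x61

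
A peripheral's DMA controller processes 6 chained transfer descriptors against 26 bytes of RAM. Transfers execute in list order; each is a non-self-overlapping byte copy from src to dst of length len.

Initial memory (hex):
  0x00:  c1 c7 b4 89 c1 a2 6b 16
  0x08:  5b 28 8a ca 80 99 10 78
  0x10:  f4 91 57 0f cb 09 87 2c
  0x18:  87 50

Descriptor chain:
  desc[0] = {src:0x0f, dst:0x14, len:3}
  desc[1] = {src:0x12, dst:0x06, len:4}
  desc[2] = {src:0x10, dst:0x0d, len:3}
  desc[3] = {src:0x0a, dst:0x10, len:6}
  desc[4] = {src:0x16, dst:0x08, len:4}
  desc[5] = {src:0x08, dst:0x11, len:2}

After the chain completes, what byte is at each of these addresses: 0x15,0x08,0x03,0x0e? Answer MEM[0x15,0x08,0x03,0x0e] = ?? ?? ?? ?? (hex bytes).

MEM[0x15,0x08,0x03,0x0e] = 57 91 89 91

#0 dst[0x14+3] := {0x78,0xf4,0x91}
#1 dst[0x06+4] := {0x57,0x0f,0x78,0xf4}
#2 dst[0x0d+3] := {0xf4,0x91,0x57}
#3 dst[0x10+6] := {0x8a,0xca,0x80,0xf4,0x91,0x57}
#4 dst[0x08+4] := {0x91,0x2c,0x87,0x50}
#5 dst[0x11+2] := {0x91,0x2c}
query mem[0x15]=0x57, mem[0x08]=0x91, mem[0x03]=0x89, mem[0x0e]=0x91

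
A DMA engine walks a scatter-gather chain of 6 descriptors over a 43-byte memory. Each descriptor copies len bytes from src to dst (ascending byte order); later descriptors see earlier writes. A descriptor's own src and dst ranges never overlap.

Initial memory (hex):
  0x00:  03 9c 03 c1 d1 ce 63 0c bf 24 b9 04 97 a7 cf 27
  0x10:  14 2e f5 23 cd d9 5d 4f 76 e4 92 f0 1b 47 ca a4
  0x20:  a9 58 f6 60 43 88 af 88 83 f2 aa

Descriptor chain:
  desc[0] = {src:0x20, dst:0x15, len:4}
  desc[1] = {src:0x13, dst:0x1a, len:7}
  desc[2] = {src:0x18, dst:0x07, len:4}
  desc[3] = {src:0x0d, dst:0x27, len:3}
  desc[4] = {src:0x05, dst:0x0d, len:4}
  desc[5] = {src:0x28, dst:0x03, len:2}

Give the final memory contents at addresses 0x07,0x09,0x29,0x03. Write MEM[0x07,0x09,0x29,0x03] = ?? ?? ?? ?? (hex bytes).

#0 dst[0x15+4] := {0xa9,0x58,0xf6,0x60}
#1 dst[0x1a+7] := {0x23,0xcd,0xa9,0x58,0xf6,0x60,0xe4}
#2 dst[0x07+4] := {0x60,0xe4,0x23,0xcd}
#3 dst[0x27+3] := {0xa7,0xcf,0x27}
#4 dst[0x0d+4] := {0xce,0x63,0x60,0xe4}
#5 dst[0x03+2] := {0xcf,0x27}
query mem[0x07]=0x60, mem[0x09]=0x23, mem[0x29]=0x27, mem[0x03]=0xcf

MEM[0x07,0x09,0x29,0x03] = 60 23 27 cf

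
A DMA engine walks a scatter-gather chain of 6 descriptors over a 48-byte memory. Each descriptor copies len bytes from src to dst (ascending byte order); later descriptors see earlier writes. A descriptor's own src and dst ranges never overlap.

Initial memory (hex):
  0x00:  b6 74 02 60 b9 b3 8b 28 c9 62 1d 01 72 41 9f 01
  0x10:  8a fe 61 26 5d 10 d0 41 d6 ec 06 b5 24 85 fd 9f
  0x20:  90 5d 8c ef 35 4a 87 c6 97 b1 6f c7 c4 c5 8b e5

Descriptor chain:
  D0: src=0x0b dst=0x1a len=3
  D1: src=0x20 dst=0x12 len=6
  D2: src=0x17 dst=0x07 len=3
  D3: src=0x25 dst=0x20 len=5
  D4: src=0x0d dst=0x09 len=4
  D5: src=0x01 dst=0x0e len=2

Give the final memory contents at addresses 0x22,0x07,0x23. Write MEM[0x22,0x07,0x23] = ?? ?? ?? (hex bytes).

MEM[0x22,0x07,0x23] = c6 4a 97

D0: mem[0x1a..0x1c] <- [01 72 41]
D1: mem[0x12..0x17] <- [90 5d 8c ef 35 4a]
D2: mem[0x07..0x09] <- [4a d6 ec]
D3: mem[0x20..0x24] <- [4a 87 c6 97 b1]
D4: mem[0x09..0x0c] <- [41 9f 01 8a]
D5: mem[0x0e..0x0f] <- [74 02]
query mem[0x22]=0xc6, mem[0x07]=0x4a, mem[0x23]=0x97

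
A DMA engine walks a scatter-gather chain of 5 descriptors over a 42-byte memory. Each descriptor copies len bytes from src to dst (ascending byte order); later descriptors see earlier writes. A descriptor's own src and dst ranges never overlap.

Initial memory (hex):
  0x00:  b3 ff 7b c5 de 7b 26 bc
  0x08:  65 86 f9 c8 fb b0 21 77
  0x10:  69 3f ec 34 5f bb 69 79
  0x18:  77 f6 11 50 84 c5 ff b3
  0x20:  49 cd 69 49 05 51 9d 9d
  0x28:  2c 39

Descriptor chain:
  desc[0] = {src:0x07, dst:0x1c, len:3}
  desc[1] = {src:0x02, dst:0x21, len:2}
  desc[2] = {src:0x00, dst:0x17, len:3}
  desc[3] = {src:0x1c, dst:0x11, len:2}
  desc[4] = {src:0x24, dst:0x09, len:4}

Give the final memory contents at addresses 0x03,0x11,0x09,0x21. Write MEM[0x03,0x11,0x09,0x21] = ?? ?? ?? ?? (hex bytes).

MEM[0x03,0x11,0x09,0x21] = c5 bc 05 7b

[0] 0x07->0x1c len=3 : bc 65 86
[1] 0x02->0x21 len=2 : 7b c5
[2] 0x00->0x17 len=3 : b3 ff 7b
[3] 0x1c->0x11 len=2 : bc 65
[4] 0x24->0x09 len=4 : 05 51 9d 9d
query mem[0x03]=0xc5, mem[0x11]=0xbc, mem[0x09]=0x05, mem[0x21]=0x7b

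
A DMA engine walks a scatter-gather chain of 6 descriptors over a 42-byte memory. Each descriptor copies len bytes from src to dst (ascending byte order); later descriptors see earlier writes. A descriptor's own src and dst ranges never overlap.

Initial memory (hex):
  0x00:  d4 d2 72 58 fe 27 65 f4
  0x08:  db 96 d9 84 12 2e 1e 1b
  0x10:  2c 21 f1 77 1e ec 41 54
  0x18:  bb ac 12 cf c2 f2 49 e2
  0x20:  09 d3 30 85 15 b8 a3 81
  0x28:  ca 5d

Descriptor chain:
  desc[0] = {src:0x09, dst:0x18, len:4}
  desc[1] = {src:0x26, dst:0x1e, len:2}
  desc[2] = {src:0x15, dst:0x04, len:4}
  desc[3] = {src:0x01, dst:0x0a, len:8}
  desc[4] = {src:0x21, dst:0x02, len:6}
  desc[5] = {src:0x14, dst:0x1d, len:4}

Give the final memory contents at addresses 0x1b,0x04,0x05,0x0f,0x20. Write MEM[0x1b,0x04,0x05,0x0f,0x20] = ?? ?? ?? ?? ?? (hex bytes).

  after D0: wrote 4B at 0x18 = 96d98412
  after D1: wrote 2B at 0x1e = a381
  after D2: wrote 4B at 0x04 = ec415496
  after D3: wrote 8B at 0x0a = d27258ec415496db
  after D4: wrote 6B at 0x02 = d3308515b8a3
  after D5: wrote 4B at 0x1d = 1eec4154
query mem[0x1b]=0x12, mem[0x04]=0x85, mem[0x05]=0x15, mem[0x0f]=0x54, mem[0x20]=0x54

MEM[0x1b,0x04,0x05,0x0f,0x20] = 12 85 15 54 54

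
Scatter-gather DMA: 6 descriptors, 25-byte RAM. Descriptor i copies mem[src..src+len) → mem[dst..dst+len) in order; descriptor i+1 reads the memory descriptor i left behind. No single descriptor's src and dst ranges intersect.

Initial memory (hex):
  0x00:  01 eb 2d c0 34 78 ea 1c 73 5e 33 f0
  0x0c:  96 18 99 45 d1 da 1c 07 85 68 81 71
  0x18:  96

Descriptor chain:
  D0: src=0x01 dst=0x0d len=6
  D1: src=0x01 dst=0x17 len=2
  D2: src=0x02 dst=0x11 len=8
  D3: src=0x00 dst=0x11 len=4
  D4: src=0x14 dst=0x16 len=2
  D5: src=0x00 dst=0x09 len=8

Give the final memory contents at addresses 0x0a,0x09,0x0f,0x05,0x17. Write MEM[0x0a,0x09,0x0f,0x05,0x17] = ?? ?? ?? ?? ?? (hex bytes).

MEM[0x0a,0x09,0x0f,0x05,0x17] = eb 01 ea 78 ea

  after D0: wrote 6B at 0x0d = eb2dc03478ea
  after D1: wrote 2B at 0x17 = eb2d
  after D2: wrote 8B at 0x11 = 2dc03478ea1c735e
  after D3: wrote 4B at 0x11 = 01eb2dc0
  after D4: wrote 2B at 0x16 = c0ea
  after D5: wrote 8B at 0x09 = 01eb2dc03478ea1c
query mem[0x0a]=0xeb, mem[0x09]=0x01, mem[0x0f]=0xea, mem[0x05]=0x78, mem[0x17]=0xea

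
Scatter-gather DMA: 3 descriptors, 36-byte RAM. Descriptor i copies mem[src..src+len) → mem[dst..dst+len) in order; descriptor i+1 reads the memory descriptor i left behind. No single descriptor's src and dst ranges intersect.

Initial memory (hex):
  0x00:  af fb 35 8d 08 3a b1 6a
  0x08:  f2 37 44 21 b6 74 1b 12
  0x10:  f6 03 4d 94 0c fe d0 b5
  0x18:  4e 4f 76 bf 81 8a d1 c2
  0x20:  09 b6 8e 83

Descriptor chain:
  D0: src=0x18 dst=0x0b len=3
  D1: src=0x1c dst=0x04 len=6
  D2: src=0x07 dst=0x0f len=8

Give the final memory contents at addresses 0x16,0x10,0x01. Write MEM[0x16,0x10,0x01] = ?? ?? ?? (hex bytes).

D0: mem[0x0b..0x0d] <- [4e 4f 76]
D1: mem[0x04..0x09] <- [81 8a d1 c2 09 b6]
D2: mem[0x0f..0x16] <- [c2 09 b6 44 4e 4f 76 1b]
query mem[0x16]=0x1b, mem[0x10]=0x09, mem[0x01]=0xfb

MEM[0x16,0x10,0x01] = 1b 09 fb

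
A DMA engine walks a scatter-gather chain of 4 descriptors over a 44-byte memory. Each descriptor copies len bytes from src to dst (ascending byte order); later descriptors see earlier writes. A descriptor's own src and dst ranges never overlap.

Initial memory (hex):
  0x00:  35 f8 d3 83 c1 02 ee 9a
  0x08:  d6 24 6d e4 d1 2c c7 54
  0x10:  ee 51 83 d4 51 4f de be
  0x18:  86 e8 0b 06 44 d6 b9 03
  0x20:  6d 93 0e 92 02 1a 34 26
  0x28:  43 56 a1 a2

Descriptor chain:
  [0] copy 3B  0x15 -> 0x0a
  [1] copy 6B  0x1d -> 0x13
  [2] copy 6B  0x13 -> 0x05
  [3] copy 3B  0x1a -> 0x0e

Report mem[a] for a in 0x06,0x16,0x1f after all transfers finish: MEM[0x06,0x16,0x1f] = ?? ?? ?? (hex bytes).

D0: mem[0x0a..0x0c] <- [4f de be]
D1: mem[0x13..0x18] <- [d6 b9 03 6d 93 0e]
D2: mem[0x05..0x0a] <- [d6 b9 03 6d 93 0e]
D3: mem[0x0e..0x10] <- [0b 06 44]
query mem[0x06]=0xb9, mem[0x16]=0x6d, mem[0x1f]=0x03

MEM[0x06,0x16,0x1f] = b9 6d 03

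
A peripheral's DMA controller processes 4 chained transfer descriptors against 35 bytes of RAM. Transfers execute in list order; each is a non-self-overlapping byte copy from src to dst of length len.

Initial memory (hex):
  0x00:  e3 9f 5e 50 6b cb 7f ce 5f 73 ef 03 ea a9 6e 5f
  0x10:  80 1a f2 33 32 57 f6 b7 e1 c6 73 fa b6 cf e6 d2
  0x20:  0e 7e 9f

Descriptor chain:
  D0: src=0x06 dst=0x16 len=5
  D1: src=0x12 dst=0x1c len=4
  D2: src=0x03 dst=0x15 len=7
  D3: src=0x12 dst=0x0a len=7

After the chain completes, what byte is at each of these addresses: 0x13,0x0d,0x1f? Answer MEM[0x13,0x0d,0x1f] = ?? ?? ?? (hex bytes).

MEM[0x13,0x0d,0x1f] = 33 50 57

  after D0: wrote 5B at 0x16 = 7fce5f73ef
  after D1: wrote 4B at 0x1c = f2333257
  after D2: wrote 7B at 0x15 = 506bcb7fce5f73
  after D3: wrote 7B at 0x0a = f23332506bcb7f
query mem[0x13]=0x33, mem[0x0d]=0x50, mem[0x1f]=0x57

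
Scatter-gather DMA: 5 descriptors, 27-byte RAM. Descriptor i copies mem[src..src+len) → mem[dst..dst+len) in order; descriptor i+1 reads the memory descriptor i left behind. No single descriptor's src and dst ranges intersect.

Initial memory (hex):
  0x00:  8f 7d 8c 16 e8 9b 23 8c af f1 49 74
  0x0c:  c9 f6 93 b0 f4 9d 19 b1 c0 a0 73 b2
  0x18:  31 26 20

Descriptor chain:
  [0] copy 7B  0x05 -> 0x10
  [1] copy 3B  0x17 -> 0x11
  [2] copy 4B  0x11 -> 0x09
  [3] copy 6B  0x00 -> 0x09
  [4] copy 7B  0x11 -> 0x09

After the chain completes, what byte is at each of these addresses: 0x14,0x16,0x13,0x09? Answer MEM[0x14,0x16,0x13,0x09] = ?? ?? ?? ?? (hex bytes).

  after D0: wrote 7B at 0x10 = 9b238caff14974
  after D1: wrote 3B at 0x11 = b23126
  after D2: wrote 4B at 0x09 = b23126f1
  after D3: wrote 6B at 0x09 = 8f7d8c16e89b
  after D4: wrote 7B at 0x09 = b23126f14974b2
query mem[0x14]=0xf1, mem[0x16]=0x74, mem[0x13]=0x26, mem[0x09]=0xb2

MEM[0x14,0x16,0x13,0x09] = f1 74 26 b2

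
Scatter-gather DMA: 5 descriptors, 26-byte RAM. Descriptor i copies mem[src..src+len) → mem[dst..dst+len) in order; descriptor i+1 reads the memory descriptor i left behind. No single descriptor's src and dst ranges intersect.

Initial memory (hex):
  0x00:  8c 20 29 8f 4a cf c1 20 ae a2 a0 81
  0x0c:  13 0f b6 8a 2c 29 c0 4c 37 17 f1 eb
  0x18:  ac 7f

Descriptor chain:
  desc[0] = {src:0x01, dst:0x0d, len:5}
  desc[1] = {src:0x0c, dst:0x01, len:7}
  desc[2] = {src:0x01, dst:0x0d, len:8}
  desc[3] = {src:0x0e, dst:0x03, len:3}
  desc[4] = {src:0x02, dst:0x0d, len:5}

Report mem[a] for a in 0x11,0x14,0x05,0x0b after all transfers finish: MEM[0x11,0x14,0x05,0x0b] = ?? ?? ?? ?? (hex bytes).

MEM[0x11,0x14,0x05,0x0b] = cf ae 8f 81

#0 dst[0x0d+5] := {0x20,0x29,0x8f,0x4a,0xcf}
#1 dst[0x01+7] := {0x13,0x20,0x29,0x8f,0x4a,0xcf,0xc0}
#2 dst[0x0d+8] := {0x13,0x20,0x29,0x8f,0x4a,0xcf,0xc0,0xae}
#3 dst[0x03+3] := {0x20,0x29,0x8f}
#4 dst[0x0d+5] := {0x20,0x20,0x29,0x8f,0xcf}
query mem[0x11]=0xcf, mem[0x14]=0xae, mem[0x05]=0x8f, mem[0x0b]=0x81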